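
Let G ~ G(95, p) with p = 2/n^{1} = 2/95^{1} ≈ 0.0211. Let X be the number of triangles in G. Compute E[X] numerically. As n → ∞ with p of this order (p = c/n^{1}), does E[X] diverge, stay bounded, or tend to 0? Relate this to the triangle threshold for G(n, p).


Number of potential triangles: C(95, 3) = 138415.
Each occurs with probability p³ ≈ (0.0211)³ ≈ 9.33081e-06.
By linearity: E[X] = C(95, 3)·p³ ≈ 138415 · 9.33081e-06 ≈ 1.292.
Here α = 1, so p = 2/n is exactly at the triangle threshold p ~ 1/n. Asymptotically E[X] → c³/6 = 2³/6 = 4/3 ≈ 1.333, a bounded constant. In this regime the triangle count is asymptotically Poisson(c³/6).

E[X] ≈ 1.292; in regime p = Θ(1/n^{1}) E[X] stays bounded (at the triangle threshold p ~ 1/n).


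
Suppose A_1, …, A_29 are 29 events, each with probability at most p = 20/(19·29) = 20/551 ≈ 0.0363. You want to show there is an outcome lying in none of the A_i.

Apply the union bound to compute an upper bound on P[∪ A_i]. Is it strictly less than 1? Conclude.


Union bound: P[∪_{i=1}^{29} A_i] ≤ Σ_i P[A_i] ≤ 29·p = 29·(20/551) = 20/19.
Numerically: 20/19 ≈ 1.0526.
Is 20/19 < 1? NO.
Since the bound 20/19 is ≥ 1, the union bound is uninformative here; it does NOT by itself certify existence.

29·p = 20/19 ≈ 1.0526; existence NOT certified by the union bound.


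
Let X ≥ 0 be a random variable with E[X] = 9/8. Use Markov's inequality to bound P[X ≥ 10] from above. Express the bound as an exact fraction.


μ = E[X] = 9/8, a = 10.
Markov: P[X ≥ 10] ≤ μ/a = (9/8)/10 = 9/80.
Numerically: ≈ 0.11250.
(Since a = 10 > μ = 1.12500, the bound 9/80 is < 1 and informative.)

P[X ≥ 10] ≤ 9/80 ≈ 0.11250.


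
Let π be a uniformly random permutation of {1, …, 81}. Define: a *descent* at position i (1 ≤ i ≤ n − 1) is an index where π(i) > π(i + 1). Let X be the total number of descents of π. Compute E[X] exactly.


Write X = Σ X_I over i = 1, …, 80, with X_I the indicator of one descent.
There are 80 indicators.
For each fixed i, the pair (π(i), π(i+1)) is a uniformly random ordered pair of distinct values from {1, …, 81}; by symmetry P[π(i) > π(i+1)] = 1/2.
By linearity: E[X] = 80 · (1/2) = (81 − 1) · (1/2) = 40 ≈ 40.000000.

E[X] = 40 = 40.000000.


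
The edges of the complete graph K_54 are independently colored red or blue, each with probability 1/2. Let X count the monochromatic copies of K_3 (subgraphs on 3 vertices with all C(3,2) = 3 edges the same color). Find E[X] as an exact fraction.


Let X = Σ_S X_S over the C(54, 3) = 24804 subsets S of size 3, where X_S = 1 if the K_3 on S is monochromatic.
For a fixed S, the K_3 on S has C(3, 2) = 3 edges. P[all 3 edges red] = (1/2)^3, and likewise for blue, so P[monochromatic] = 2·(1/2)^3 = 2^{1 − 3} = 1/4.
Summing: E[X] = C(54, 3) · 2^{1 − 3} = 24804 · 1/4 = 6201.
Numerically: E[X] ≈ 6201.000000.

E[X] = C(54,3)·2^(1−C(3,2)) = 6201 ≈ 6201.000000.


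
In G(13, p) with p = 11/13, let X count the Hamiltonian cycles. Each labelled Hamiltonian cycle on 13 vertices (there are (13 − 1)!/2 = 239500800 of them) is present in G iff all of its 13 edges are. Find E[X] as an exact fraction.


K_13 has (13 − 1)!/2 = 239500800 labelled Hamiltonian cycles.
For each such Hamiltonian cycle H, let X_H = 1 if all 13 edges of H are present in G. Then P[X_H = 1] = p^{13} = (11/13)^{13} = 34522712143931/302875106592253.
By linearity: E[X] = Σ_H E[X_H] = 239500800 · p^{13} = 239500800 · 34522712143931/302875106592253 = 8268217176641189644800/302875106592253.
Numerically: E[X] ≈ 2.73e+07.

E[X] = 239500800 · (11/13)^{13} = 8268217176641189644800/302875106592253 ≈ 2.73e+07.


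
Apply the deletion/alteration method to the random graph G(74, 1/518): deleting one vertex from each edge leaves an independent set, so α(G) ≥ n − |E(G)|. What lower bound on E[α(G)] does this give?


E[|E(G)|] = C(74, 2)·p = 2701 · (1/518) = 73/14.
E[α(G)] ≥ n − E[|E(G)|] = 74 − 73/14 = 963/14.
Numerically: ≈ 68.7857.
(This is only a lower bound; the true E[α(G)] may be larger.)

E[α(G)] ≥ 963/14 ≈ 68.7857.


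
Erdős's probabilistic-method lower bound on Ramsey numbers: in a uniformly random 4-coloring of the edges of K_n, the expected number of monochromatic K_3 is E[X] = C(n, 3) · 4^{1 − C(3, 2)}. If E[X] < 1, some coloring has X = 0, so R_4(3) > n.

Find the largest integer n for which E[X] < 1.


We need C(n, 3) · 4^{1 − 3} < 1, i.e. C(n, 3) < 4^{3 − 1} = 16.
Check values of n near the boundary:
  n = 3: C(3, 3) = 1; 1 < 16? YES
  n = 4: C(4, 3) = 4; 4 < 16? YES
  n = 5: C(5, 3) = 10; 10 < 16? YES
  n = 6: C(6, 3) = 20; 20 < 16? NO
  n = 7: C(7, 3) = 35; 35 < 16? NO
The largest n with C(n, 3) < 16 is n = 5 (where E[X] = 5/8 ≈ 0.625000). Hence R_4(3) > 5, i.e. R_4(3) ≥ 6.

Largest n = 5; hence R_4(3) > 5.


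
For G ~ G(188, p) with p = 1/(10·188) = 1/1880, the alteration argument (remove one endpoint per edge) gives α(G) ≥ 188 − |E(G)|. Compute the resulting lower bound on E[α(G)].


E[|E(G)|] = C(188, 2)·p = 17578 · (1/1880) = 187/20.
E[α(G)] ≥ n − E[|E(G)|] = 188 − 187/20 = 3573/20.
Numerically: ≈ 178.650000.
(This is only a lower bound; the true E[α(G)] may be larger.)

E[α(G)] ≥ 3573/20 ≈ 178.650000.


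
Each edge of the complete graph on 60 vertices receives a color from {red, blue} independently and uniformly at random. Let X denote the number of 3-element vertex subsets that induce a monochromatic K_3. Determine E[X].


Let X = Σ_S X_S over the C(60, 3) = 34220 subsets S of size 3, where X_S = 1 if the K_3 on S is monochromatic.
For a fixed S, the K_3 on S has C(3, 2) = 3 edges. P[all 3 edges red] = (1/2)^3, and likewise for blue, so P[monochromatic] = 2·(1/2)^3 = 2^{1 − 3} = 1/4.
By linearity: E[X] = C(60, 3) · 2^{1 − 3} = 34220 · 1/4 = 8555.
Numerically: E[X] ≈ 8555.0000.

E[X] = C(60,3)·2^(1−C(3,2)) = 8555 ≈ 8555.0000.


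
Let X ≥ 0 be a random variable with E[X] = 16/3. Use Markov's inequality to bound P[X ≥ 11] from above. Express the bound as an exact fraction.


μ = E[X] = 16/3, a = 11.
Markov: P[X ≥ 11] ≤ μ/a = (16/3)/11 = 16/33.
Numerically: ≈ 0.4848.
(Since a = 11 > μ = 5.3333, the bound 16/33 is < 1 and informative.)

P[X ≥ 11] ≤ 16/33 ≈ 0.4848.


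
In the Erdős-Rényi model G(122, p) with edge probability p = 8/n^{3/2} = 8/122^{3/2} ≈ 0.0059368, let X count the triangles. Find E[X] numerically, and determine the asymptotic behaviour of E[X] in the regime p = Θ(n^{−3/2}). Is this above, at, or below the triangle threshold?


Number of potential triangles: C(122, 3) = 295240.
Each occurs with probability p³ ≈ (0.0059368)³ ≈ 2.0924290e-07.
By linearity: E[X] = C(122, 3)·p³ ≈ 295240 · 2.0924290e-07 ≈ 0.06178.
Since α = 3/2 > 1, p = c/n^{3/2} = o(1/n) is below the triangle threshold p ~ 1/n. Asymptotically E[X] ~ (c³/6)·n^{3(1−α)} = (8³/6)·n^{-1.5} → 0, so by Markov's inequality G has no triangles w.h.p.

E[X] ≈ 0.06178; in regime p = Θ(1/n^{3/2}) E[X] tends to 0 (below the triangle threshold p ~ 1/n).


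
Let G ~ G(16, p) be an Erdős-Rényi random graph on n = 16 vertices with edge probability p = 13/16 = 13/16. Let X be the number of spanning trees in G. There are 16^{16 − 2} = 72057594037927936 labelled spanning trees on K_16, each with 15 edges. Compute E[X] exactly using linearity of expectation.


K_16 has 16^{16 − 2} = 72057594037927936 labelled spanning trees.
For each such spanning tree H, let X_H = 1 if all 15 edges of H are present in G. Then P[X_H = 1] = p^{15} = (13/16)^{15} = 51185893014090757/1152921504606846976.
Summing the indicators: E[X] = Σ_H E[X_H] = 72057594037927936 · p^{15} = 72057594037927936 · 51185893014090757/1152921504606846976 = 51185893014090757/16.
Numerically: E[X] ≈ 3.19912e+15.

E[X] = 72057594037927936 · (13/16)^{15} = 51185893014090757/16 ≈ 3.19912e+15.


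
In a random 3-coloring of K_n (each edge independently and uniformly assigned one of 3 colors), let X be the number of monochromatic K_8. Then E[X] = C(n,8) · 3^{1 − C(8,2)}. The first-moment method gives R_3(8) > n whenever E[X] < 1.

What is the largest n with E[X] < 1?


We need C(n, 8) · 3^{1 − 28} < 1, i.e. C(n, 8) < 3^{28 − 1} = 7625597484987.
Check values of n near the boundary:
  n = 154: C(154, 8) = 6521818990995; 6521818990995 < 7625597484987? YES
  n = 155: C(155, 8) = 6876747915675; 6876747915675 < 7625597484987? YES
  n = 156: C(156, 8) = 7248464019225; 7248464019225 < 7625597484987? YES
  n = 157: C(157, 8) = 7637643295425; 7637643295425 < 7625597484987? NO
  n = 158: C(158, 8) = 8044984271181; 8044984271181 < 7625597484987? NO
The largest n with C(n, 8) < 7625597484987 is n = 156 (where E[X] = 805384891025/847288609443 ≈ 0.95054). Hence R_3(8) > 156, i.e. R_3(8) ≥ 157.

Largest n = 156; hence R_3(8) > 156.


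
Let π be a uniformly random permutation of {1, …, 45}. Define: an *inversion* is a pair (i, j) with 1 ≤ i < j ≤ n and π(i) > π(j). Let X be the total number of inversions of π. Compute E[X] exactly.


Write X = Σ X_I over the C(45, 2) = 990 pairs i < j, with X_I the indicator of one inversion.
There are 990 indicators.
For each fixed pair i < j, the values π(i) and π(j) are two distinct elements of {1, …, 45} in uniformly random order; by symmetry P[π(i) > π(j)] = 1/2.
By linearity: E[X] = 990 · (1/2) = C(45, 2) · (1/2) = 990/2 = 495 ≈ 495.00000.

E[X] = 495 = 495.00000.


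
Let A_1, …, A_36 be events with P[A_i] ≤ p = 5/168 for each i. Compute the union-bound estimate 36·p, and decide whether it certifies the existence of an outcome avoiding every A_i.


Union bound: P[∪_{i=1}^{36} A_i] ≤ Σ_i P[A_i] ≤ 36·p = 36·(5/168) = 15/14.
Numerically: 15/14 ≈ 1.07143.
Is 15/14 < 1? NO.
Since the bound 15/14 is ≥ 1, the union bound is uninformative here; it does NOT by itself certify existence.

36·p = 15/14 ≈ 1.07143; existence NOT certified by the union bound.


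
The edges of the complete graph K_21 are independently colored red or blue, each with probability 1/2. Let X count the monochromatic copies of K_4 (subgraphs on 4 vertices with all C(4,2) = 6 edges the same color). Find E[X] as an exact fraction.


Let X = Σ_S X_S over the C(21, 4) = 5985 subsets S of size 4, where X_S = 1 if the K_4 on S is monochromatic.
For a fixed S, the K_4 on S has C(4, 2) = 6 edges. P[all 6 edges red] = (1/2)^6, and likewise for blue, so P[monochromatic] = 2·(1/2)^6 = 2^{1 − 6} = 1/32.
By linearity of expectation: E[X] = C(21, 4) · 2^{1 − 6} = 5985 · 1/32 = 5985/32.
Numerically: E[X] ≈ 187.031.

E[X] = C(21,4)·2^(1−C(4,2)) = 5985/32 ≈ 187.031.


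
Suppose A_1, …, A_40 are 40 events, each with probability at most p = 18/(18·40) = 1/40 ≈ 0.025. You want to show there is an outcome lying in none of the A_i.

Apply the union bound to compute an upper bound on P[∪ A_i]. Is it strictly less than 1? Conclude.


Union bound: P[∪_{i=1}^{40} A_i] ≤ Σ_i P[A_i] ≤ 40·p = 40·(1/40) = 1.
Numerically: 1 ≈ 1.000.
Is 1 < 1? NO.
Since the bound 1 is ≥ 1, the union bound is uninformative here; it does NOT by itself certify existence.

40·p = 1 ≈ 1.000; existence NOT certified by the union bound.


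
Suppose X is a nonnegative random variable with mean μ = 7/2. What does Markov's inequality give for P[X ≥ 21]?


μ = E[X] = 7/2, a = 21.
Markov: P[X ≥ 21] ≤ μ/a = (7/2)/21 = 1/6.
Numerically: ≈ 0.1667.
(Since a = 21 > μ = 3.5000, the bound 1/6 is < 1 and informative.)

P[X ≥ 21] ≤ 1/6 ≈ 0.1667.


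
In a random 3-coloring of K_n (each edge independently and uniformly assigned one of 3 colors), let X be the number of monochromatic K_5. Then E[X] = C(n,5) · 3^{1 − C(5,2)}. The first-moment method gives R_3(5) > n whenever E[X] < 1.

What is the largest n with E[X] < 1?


We need C(n, 5) · 3^{1 − 10} < 1, i.e. C(n, 5) < 3^{10 − 1} = 19683.
Check values of n near the boundary:
  n = 16: C(16, 5) = 4368; 4368 < 19683? YES
  n = 17: C(17, 5) = 6188; 6188 < 19683? YES
  n = 18: C(18, 5) = 8568; 8568 < 19683? YES
  n = 19: C(19, 5) = 11628; 11628 < 19683? YES
  n = 20: C(20, 5) = 15504; 15504 < 19683? YES
  n = 21: C(21, 5) = 20349; 20349 < 19683? NO
  n = 22: C(22, 5) = 26334; 26334 < 19683? NO
  n = 23: C(23, 5) = 33649; 33649 < 19683? NO
The largest n with C(n, 5) < 19683 is n = 20 (where E[X] = 5168/6561 ≈ 0.788). Hence R_3(5) > 20, i.e. R_3(5) ≥ 21.

Largest n = 20; hence R_3(5) > 20.


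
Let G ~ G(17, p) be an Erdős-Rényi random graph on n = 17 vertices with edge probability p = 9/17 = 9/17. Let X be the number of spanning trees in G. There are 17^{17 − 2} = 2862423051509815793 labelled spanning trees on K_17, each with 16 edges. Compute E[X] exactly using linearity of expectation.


K_17 has 17^{17 − 2} = 2862423051509815793 labelled spanning trees.
For each such spanning tree H, let X_H = 1 if all 16 edges of H are present in G. Then P[X_H = 1] = p^{16} = (9/17)^{16} = 1853020188851841/48661191875666868481.
By linearity of expectation: E[X] = Σ_H E[X_H] = 2862423051509815793 · p^{16} = 2862423051509815793 · 1853020188851841/48661191875666868481 = 1853020188851841/17.
Numerically: E[X] ≈ 1.09e+14.

E[X] = 2862423051509815793 · (9/17)^{16} = 1853020188851841/17 ≈ 1.09e+14.


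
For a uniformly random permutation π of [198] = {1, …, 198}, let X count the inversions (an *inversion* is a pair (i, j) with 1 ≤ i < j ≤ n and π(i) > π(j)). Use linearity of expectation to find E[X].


Write X = Σ X_I over the C(198, 2) = 19503 pairs i < j, with X_I the indicator of one inversion.
There are 19503 indicators.
For each fixed pair i < j, the values π(i) and π(j) are two distinct elements of {1, …, 198} in uniformly random order; by symmetry P[π(i) > π(j)] = 1/2.
By linearity: E[X] = 19503 · (1/2) = C(198, 2) · (1/2) = 19503/2 = 19503/2 ≈ 9751.500.

E[X] = 19503/2 = 9751.500.


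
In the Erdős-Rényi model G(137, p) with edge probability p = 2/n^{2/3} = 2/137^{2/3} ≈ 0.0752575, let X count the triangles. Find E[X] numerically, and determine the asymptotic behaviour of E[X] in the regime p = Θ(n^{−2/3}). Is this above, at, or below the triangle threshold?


Number of potential triangles: C(137, 3) = 419220.
Each occurs with probability p³ ≈ (0.0752575)³ ≈ 4.26234749e-04.
By linearity: E[X] = C(137, 3)·p³ ≈ 419220 · 4.26234749e-04 ≈ 178.686131.
Since α = 2/3 < 1, p = c/n^{2/3} ≫ 1/n is above the triangle threshold p ~ 1/n. Asymptotically E[X] ~ (c³/6)·n^{3(1−α)} = (2³/6)·n^{1} → ∞; triangles are abundant w.h.p.

E[X] ≈ 178.686131; in regime p = Θ(1/n^{2/3}) E[X] diverges (above the triangle threshold p ~ 1/n).


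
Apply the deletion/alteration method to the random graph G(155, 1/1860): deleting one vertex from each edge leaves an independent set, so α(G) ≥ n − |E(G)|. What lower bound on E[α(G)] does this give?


E[|E(G)|] = C(155, 2)·p = 11935 · (1/1860) = 77/12.
E[α(G)] ≥ n − E[|E(G)|] = 155 − 77/12 = 1783/12.
Numerically: ≈ 148.5833.
(This is only a lower bound; the true E[α(G)] may be larger.)

E[α(G)] ≥ 1783/12 ≈ 148.5833.


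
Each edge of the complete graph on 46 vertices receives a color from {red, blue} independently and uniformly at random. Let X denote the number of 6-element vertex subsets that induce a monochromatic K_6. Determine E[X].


Let X = Σ_S X_S over the C(46, 6) = 9366819 subsets S of size 6, where X_S = 1 if the K_6 on S is monochromatic.
For a fixed S, the K_6 on S has C(6, 2) = 15 edges. P[all 15 edges red] = (1/2)^15, and likewise for blue, so P[monochromatic] = 2·(1/2)^15 = 2^{1 − 15} = 1/16384.
By linearity: E[X] = C(46, 6) · 2^{1 − 15} = 9366819 · 1/16384 = 9366819/16384.
Numerically: E[X] ≈ 571.705.

E[X] = C(46,6)·2^(1−C(6,2)) = 9366819/16384 ≈ 571.705.


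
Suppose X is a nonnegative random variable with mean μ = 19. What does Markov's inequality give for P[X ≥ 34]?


μ = E[X] = 19, a = 34.
Markov: P[X ≥ 34] ≤ μ/a = (19)/34 = 19/34.
Numerically: ≈ 0.559.
(Since a = 34 > μ = 19.000, the bound 19/34 is < 1 and informative.)

P[X ≥ 34] ≤ 19/34 ≈ 0.559.


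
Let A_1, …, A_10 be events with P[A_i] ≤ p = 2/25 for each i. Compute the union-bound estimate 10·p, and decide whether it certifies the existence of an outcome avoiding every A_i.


Union bound: P[∪_{i=1}^{10} A_i] ≤ Σ_i P[A_i] ≤ 10·p = 10·(2/25) = 4/5.
Numerically: 4/5 ≈ 0.80000.
Is 4/5 < 1? YES.
Since P[∪ A_i] ≤ 4/5 < 1, the complement has P[∩ A_i^c] ≥ 1 − 4/5 = 1/5 > 0, so some outcome avoids every A_i.

10·p = 4/5 ≈ 0.80000; existence CERTIFIED by the union bound.


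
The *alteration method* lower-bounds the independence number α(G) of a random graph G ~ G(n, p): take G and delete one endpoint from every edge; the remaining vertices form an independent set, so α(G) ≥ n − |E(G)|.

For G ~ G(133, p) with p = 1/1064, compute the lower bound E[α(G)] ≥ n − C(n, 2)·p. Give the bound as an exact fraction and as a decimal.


E[|E(G)|] = C(133, 2)·p = 8778 · (1/1064) = 33/4.
E[α(G)] ≥ n − E[|E(G)|] = 133 − 33/4 = 499/4.
Numerically: ≈ 124.750000.
(This is only a lower bound; the true E[α(G)] may be larger.)

E[α(G)] ≥ 499/4 ≈ 124.750000.


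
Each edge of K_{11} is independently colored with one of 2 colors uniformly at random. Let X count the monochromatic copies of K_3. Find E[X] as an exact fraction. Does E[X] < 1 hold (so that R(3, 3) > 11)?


E[X] = C(11, 3) · 2^{1 − 3} = 165 · 2^{−2} = 165/4.
As a reduced fraction: E[X] = 165/4 ≈ 41.250.
Is E[X] < 1? NO.
Since E[X] ≥ 1, the first-moment bound is inconclusive at n = 11; it does NOT by itself certify R(3, 3) > 11.

E[X] = 165/4 ≈ 41.250; E[X] ≥ 1; first-moment method inconclusive here.


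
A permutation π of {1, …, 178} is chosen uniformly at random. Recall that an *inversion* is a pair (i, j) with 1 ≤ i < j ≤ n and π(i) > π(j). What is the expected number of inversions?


Write X = Σ X_I over the C(178, 2) = 15753 pairs i < j, with X_I the indicator of one inversion.
There are 15753 indicators.
For each fixed pair i < j, the values π(i) and π(j) are two distinct elements of {1, …, 178} in uniformly random order; by symmetry P[π(i) > π(j)] = 1/2.
By linearity: E[X] = 15753 · (1/2) = C(178, 2) · (1/2) = 15753/2 = 15753/2 ≈ 7876.500000.

E[X] = 15753/2 = 7876.500000.


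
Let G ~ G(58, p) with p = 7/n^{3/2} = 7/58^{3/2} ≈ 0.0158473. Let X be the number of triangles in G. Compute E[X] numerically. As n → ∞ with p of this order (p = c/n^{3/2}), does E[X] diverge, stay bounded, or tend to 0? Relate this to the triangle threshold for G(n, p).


Number of potential triangles: C(58, 3) = 30856.
Each occurs with probability p³ ≈ (0.0158473)³ ≈ 3.97986324e-06.
By linearity: E[X] = C(58, 3)·p³ ≈ 30856 · 3.97986324e-06 ≈ 0.122803.
Since α = 3/2 > 1, p = c/n^{3/2} = o(1/n) is below the triangle threshold p ~ 1/n. Asymptotically E[X] ~ (c³/6)·n^{3(1−α)} = (7³/6)·n^{-1.5} → 0, so by Markov's inequality G has no triangles w.h.p.

E[X] ≈ 0.122803; in regime p = Θ(1/n^{3/2}) E[X] tends to 0 (below the triangle threshold p ~ 1/n).


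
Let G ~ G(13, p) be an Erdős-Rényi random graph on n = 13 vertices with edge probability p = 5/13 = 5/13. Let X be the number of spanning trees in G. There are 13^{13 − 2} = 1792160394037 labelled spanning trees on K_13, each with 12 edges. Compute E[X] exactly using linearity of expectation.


K_13 has 13^{13 − 2} = 1792160394037 labelled spanning trees.
For each such spanning tree H, let X_H = 1 if all 12 edges of H are present in G. Then P[X_H = 1] = p^{12} = (5/13)^{12} = 244140625/23298085122481.
By linearity: E[X] = Σ_H E[X_H] = 1792160394037 · p^{12} = 1792160394037 · 244140625/23298085122481 = 244140625/13.
Numerically: E[X] ≈ 1.88e+07.

E[X] = 1792160394037 · (5/13)^{12} = 244140625/13 ≈ 1.88e+07.


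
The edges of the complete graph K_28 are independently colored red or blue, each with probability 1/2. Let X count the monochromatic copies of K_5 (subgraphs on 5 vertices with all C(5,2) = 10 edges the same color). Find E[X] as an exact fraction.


Let X = Σ_S X_S over the C(28, 5) = 98280 subsets S of size 5, where X_S = 1 if the K_5 on S is monochromatic.
For a fixed S, the K_5 on S has C(5, 2) = 10 edges. P[all 10 edges red] = (1/2)^10, and likewise for blue, so P[monochromatic] = 2·(1/2)^10 = 2^{1 − 10} = 1/512.
By linearity of expectation: E[X] = C(28, 5) · 2^{1 − 10} = 98280 · 1/512 = 12285/64.
Numerically: E[X] ≈ 191.953.

E[X] = C(28,5)·2^(1−C(5,2)) = 12285/64 ≈ 191.953.


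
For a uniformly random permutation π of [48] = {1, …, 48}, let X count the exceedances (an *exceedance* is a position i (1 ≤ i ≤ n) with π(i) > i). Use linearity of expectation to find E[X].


Write X = Σ_{i=1}^{48} X_i, where X_i = 1_{π(i) > i}.
For each fixed i, π(i) is uniform over {1, …, 48} (marginal of a uniform permutation), so P[π(i) > i] = (n − i)/n. Summing: Σ_{i=1}^{48} (n − i)/n = (0 + 1 + … + 47)/48 = 48(48 − 1)/(2·48) = (48 − 1)/2.
Hence E[X] = Σ_{i=1}^{48} (48 − i)/48 = 47/2 ≈ 23.5000.

E[X] = 47/2 = 23.5000.


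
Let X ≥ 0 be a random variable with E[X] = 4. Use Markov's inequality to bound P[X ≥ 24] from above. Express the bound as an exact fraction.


μ = E[X] = 4, a = 24.
Markov: P[X ≥ 24] ≤ μ/a = (4)/24 = 1/6.
Numerically: ≈ 0.166667.
(Since a = 24 > μ = 4.000000, the bound 1/6 is < 1 and informative.)

P[X ≥ 24] ≤ 1/6 ≈ 0.166667.


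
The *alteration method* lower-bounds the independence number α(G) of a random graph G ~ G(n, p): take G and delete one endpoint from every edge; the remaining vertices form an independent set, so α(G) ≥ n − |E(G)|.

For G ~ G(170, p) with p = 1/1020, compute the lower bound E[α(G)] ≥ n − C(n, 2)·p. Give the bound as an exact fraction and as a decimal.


E[|E(G)|] = C(170, 2)·p = 14365 · (1/1020) = 169/12.
E[α(G)] ≥ n − E[|E(G)|] = 170 − 169/12 = 1871/12.
Numerically: ≈ 155.91667.
(This is only a lower bound; the true E[α(G)] may be larger.)

E[α(G)] ≥ 1871/12 ≈ 155.91667.


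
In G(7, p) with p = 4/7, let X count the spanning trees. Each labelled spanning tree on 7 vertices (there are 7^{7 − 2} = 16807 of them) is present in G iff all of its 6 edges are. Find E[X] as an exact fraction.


K_7 has 7^{7 − 2} = 16807 labelled spanning trees.
For each such spanning tree H, let X_H = 1 if all 6 edges of H are present in G. Then P[X_H = 1] = p^{6} = (4/7)^{6} = 4096/117649.
By linearity: E[X] = Σ_H E[X_H] = 16807 · p^{6} = 16807 · 4096/117649 = 4096/7.
Numerically: E[X] ≈ 585.

E[X] = 16807 · (4/7)^{6} = 4096/7 ≈ 585.


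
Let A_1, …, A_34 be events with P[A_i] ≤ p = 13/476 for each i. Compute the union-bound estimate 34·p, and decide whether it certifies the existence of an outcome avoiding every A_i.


Union bound: P[∪_{i=1}^{34} A_i] ≤ Σ_i P[A_i] ≤ 34·p = 34·(13/476) = 13/14.
Numerically: 13/14 ≈ 0.929.
Is 13/14 < 1? YES.
Since P[∪ A_i] ≤ 13/14 < 1, the complement has P[∩ A_i^c] ≥ 1 − 13/14 = 1/14 > 0, so some outcome avoids every A_i.

34·p = 13/14 ≈ 0.929; existence CERTIFIED by the union bound.


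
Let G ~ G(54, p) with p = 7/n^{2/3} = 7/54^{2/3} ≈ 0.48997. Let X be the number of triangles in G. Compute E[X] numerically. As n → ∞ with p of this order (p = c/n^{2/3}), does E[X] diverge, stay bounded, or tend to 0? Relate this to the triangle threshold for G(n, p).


Number of potential triangles: C(54, 3) = 24804.
Each occurs with probability p³ ≈ (0.48997)³ ≈ 1.1762689e-01.
By linearity: E[X] = C(54, 3)·p³ ≈ 24804 · 1.1762689e-01 ≈ 2917.61728.
Since α = 2/3 < 1, p = c/n^{2/3} ≫ 1/n is above the triangle threshold p ~ 1/n. Asymptotically E[X] ~ (c³/6)·n^{3(1−α)} = (7³/6)·n^{1} → ∞; triangles are abundant w.h.p.

E[X] ≈ 2917.61728; in regime p = Θ(1/n^{2/3}) E[X] diverges (above the triangle threshold p ~ 1/n).


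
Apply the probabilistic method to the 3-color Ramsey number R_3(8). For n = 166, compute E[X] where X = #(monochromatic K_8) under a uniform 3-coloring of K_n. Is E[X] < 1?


E[X] = C(166, 8) · 3^{1 − 28} = 12049276177620 · 3^{−27} = 12049276177620/7625597484987.
As a reduced fraction: E[X] = 148756496020/94143178827 ≈ 1.580109.
Is E[X] < 1? NO.
Since E[X] ≥ 1, the first-moment bound is inconclusive at n = 166; it does NOT by itself certify R_3(8) > 166.

E[X] = 148756496020/94143178827 ≈ 1.580109; E[X] ≥ 1; first-moment method inconclusive here.


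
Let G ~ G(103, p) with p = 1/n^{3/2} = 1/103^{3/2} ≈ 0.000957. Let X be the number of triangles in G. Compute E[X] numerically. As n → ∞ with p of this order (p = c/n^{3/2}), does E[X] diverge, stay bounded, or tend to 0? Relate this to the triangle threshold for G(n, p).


Number of potential triangles: C(103, 3) = 176851.
Each occurs with probability p³ ≈ (0.000957)³ ≈ 8.75452e-10.
By linearity: E[X] = C(103, 3)·p³ ≈ 176851 · 8.75452e-10 ≈ 0.000.
Since α = 3/2 > 1, p = c/n^{3/2} = o(1/n) is below the triangle threshold p ~ 1/n. Asymptotically E[X] ~ (c³/6)·n^{3(1−α)} = (1³/6)·n^{-1.5} → 0, so by Markov's inequality G has no triangles w.h.p.

E[X] ≈ 0.000; in regime p = Θ(1/n^{3/2}) E[X] tends to 0 (below the triangle threshold p ~ 1/n).


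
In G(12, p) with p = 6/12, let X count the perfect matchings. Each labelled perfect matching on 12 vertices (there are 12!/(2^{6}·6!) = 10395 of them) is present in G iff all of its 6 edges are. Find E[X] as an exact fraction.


K_12 has 12!/(2^{6}·6!) = 10395 labelled perfect matchings.
For each such perfect matching H, let X_H = 1 if all 6 edges of H are present in G. Then P[X_H = 1] = p^{6} = (1/2)^{6} = 1/64.
Summing the indicators: E[X] = Σ_H E[X_H] = 10395 · p^{6} = 10395 · 1/64 = 10395/64.
Numerically: E[X] ≈ 162.422.

E[X] = 10395 · (1/2)^{6} = 10395/64 ≈ 162.422.


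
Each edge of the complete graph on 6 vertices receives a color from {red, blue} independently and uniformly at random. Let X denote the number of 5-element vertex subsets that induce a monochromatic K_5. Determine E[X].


Let X = Σ_S X_S over the C(6, 5) = 6 subsets S of size 5, where X_S = 1 if the K_5 on S is monochromatic.
For a fixed S, the K_5 on S has C(5, 2) = 10 edges. P[all 10 edges red] = (1/2)^10, and likewise for blue, so P[monochromatic] = 2·(1/2)^10 = 2^{1 − 10} = 1/512.
By linearity of expectation: E[X] = C(6, 5) · 2^{1 − 10} = 6 · 1/512 = 3/256.
Numerically: E[X] ≈ 0.01172.

E[X] = C(6,5)·2^(1−C(5,2)) = 3/256 ≈ 0.01172.


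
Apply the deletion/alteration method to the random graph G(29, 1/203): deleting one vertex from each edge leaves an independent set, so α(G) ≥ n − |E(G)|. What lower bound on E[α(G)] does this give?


E[|E(G)|] = C(29, 2)·p = 406 · (1/203) = 2.
E[α(G)] ≥ n − E[|E(G)|] = 29 − 2 = 27.
Numerically: ≈ 27.0000.
(This is only a lower bound; the true E[α(G)] may be larger.)

E[α(G)] ≥ 27 ≈ 27.0000.


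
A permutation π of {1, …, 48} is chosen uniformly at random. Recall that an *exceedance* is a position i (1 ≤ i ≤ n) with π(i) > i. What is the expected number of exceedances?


Write X = Σ_{i=1}^{48} X_i, where X_i = 1_{π(i) > i}.
For each fixed i, π(i) is uniform over {1, …, 48} (marginal of a uniform permutation), so P[π(i) > i] = (n − i)/n. Summing: Σ_{i=1}^{48} (n − i)/n = (0 + 1 + … + 47)/48 = 48(48 − 1)/(2·48) = (48 − 1)/2.
Hence E[X] = Σ_{i=1}^{48} (48 − i)/48 = 47/2 ≈ 23.5000.

E[X] = 47/2 = 23.5000.


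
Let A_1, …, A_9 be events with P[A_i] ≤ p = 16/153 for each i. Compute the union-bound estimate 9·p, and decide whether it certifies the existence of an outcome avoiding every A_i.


Union bound: P[∪_{i=1}^{9} A_i] ≤ Σ_i P[A_i] ≤ 9·p = 9·(16/153) = 16/17.
Numerically: 16/17 ≈ 0.94118.
Is 16/17 < 1? YES.
Since P[∪ A_i] ≤ 16/17 < 1, the complement has P[∩ A_i^c] ≥ 1 − 16/17 = 1/17 > 0, so some outcome avoids every A_i.

9·p = 16/17 ≈ 0.94118; existence CERTIFIED by the union bound.


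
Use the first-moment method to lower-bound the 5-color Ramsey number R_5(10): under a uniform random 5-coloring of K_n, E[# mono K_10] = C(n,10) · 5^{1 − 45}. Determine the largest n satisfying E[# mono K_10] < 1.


We need C(n, 10) · 5^{1 − 45} < 1, i.e. C(n, 10) < 5^{45 − 1} = 5684341886080801486968994140625.
Check values of n near the boundary:
  n = 5390: C(5390, 10) = 5655833965919099070255434039753; 5655833965919099070255434039753 < 5684341886080801486968994140625? YES
  n = 5391: C(5391, 10) = 5666344714787188828795213697883; 5666344714787188828795213697883 < 5684341886080801486968994140625? YES
  n = 5392: C(5392, 10) = 5676873040158402483252283957448; 5676873040158402483252283957448 < 5684341886080801486968994140625? YES
  n = 5393: C(5393, 10) = 5687418968154238267170642278008; 5687418968154238267170642278008 < 5684341886080801486968994140625? NO
The largest n with C(n, 10) < 5684341886080801486968994140625 is n = 5392 (where E[X] = 5676873040158402483252283957448/5684341886080801486968994140625 ≈ 0.99869). Hence R_5(10) > 5392, i.e. R_5(10) ≥ 5393.

Largest n = 5392; hence R_5(10) > 5392.


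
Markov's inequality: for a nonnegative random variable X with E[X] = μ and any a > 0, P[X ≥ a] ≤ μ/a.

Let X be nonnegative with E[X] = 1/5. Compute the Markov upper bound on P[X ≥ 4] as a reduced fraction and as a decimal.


μ = E[X] = 1/5, a = 4.
Markov: P[X ≥ 4] ≤ μ/a = (1/5)/4 = 1/20.
Numerically: ≈ 0.05000.
(Since a = 4 > μ = 0.20000, the bound 1/20 is < 1 and informative.)

P[X ≥ 4] ≤ 1/20 ≈ 0.05000.


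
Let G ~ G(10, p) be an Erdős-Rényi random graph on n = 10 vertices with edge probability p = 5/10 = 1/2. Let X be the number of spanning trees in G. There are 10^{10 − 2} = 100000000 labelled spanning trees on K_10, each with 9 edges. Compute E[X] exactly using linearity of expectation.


K_10 has 10^{10 − 2} = 100000000 labelled spanning trees.
For each such spanning tree H, let X_H = 1 if all 9 edges of H are present in G. Then P[X_H = 1] = p^{9} = (1/2)^{9} = 1/512.
Summing the indicators: E[X] = Σ_H E[X_H] = 100000000 · p^{9} = 100000000 · 1/512 = 390625/2.
Numerically: E[X] ≈ 1.953e+05.

E[X] = 100000000 · (1/2)^{9} = 390625/2 ≈ 1.953e+05.


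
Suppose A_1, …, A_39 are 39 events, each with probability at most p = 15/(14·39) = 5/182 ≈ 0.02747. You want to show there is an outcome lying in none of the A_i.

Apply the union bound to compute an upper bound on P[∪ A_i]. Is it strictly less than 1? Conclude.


Union bound: P[∪_{i=1}^{39} A_i] ≤ Σ_i P[A_i] ≤ 39·p = 39·(5/182) = 15/14.
Numerically: 15/14 ≈ 1.07143.
Is 15/14 < 1? NO.
Since the bound 15/14 is ≥ 1, the union bound is uninformative here; it does NOT by itself certify existence.

39·p = 15/14 ≈ 1.07143; existence NOT certified by the union bound.


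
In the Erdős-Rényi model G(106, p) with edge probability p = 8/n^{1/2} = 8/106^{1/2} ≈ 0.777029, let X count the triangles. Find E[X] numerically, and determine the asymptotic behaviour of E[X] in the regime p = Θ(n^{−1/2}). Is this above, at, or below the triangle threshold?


Number of potential triangles: C(106, 3) = 192920.
Each occurs with probability p³ ≈ (0.777029)³ ≈ 4.69149398e-01.
By linearity: E[X] = C(106, 3)·p³ ≈ 192920 · 4.69149398e-01 ≈ 90508.301798.
Since α = 1/2 < 1, p = c/n^{1/2} ≫ 1/n is above the triangle threshold p ~ 1/n. Asymptotically E[X] ~ (c³/6)·n^{3(1−α)} = (8³/6)·n^{1.5} → ∞; triangles are abundant w.h.p.

E[X] ≈ 90508.301798; in regime p = Θ(1/n^{1/2}) E[X] diverges (above the triangle threshold p ~ 1/n).


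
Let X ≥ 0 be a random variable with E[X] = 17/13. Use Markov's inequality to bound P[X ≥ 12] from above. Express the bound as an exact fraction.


μ = E[X] = 17/13, a = 12.
Markov: P[X ≥ 12] ≤ μ/a = (17/13)/12 = 17/156.
Numerically: ≈ 0.1090.
(Since a = 12 > μ = 1.3077, the bound 17/156 is < 1 and informative.)

P[X ≥ 12] ≤ 17/156 ≈ 0.1090.


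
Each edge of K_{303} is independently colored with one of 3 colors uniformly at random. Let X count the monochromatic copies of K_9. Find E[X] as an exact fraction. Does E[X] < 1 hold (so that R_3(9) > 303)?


E[X] = C(303, 9) · 3^{1 − 36} = 52617706925494425 · 3^{−35} = 52617706925494425/50031545098999707.
As a reduced fraction: E[X] = 17539235641831475/16677181699666569 ≈ 1.051691.
Is E[X] < 1? NO.
Since E[X] ≥ 1, the first-moment bound is inconclusive at n = 303; it does NOT by itself certify R_3(9) > 303.

E[X] = 17539235641831475/16677181699666569 ≈ 1.051691; E[X] ≥ 1; first-moment method inconclusive here.


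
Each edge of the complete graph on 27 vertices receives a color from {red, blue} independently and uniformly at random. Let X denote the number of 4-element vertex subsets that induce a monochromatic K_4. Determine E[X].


Let X = Σ_S X_S over the C(27, 4) = 17550 subsets S of size 4, where X_S = 1 if the K_4 on S is monochromatic.
For a fixed S, the K_4 on S has C(4, 2) = 6 edges. P[all 6 edges red] = (1/2)^6, and likewise for blue, so P[monochromatic] = 2·(1/2)^6 = 2^{1 − 6} = 1/32.
By linearity of expectation: E[X] = C(27, 4) · 2^{1 − 6} = 17550 · 1/32 = 8775/16.
Numerically: E[X] ≈ 548.4375.

E[X] = C(27,4)·2^(1−C(4,2)) = 8775/16 ≈ 548.4375.


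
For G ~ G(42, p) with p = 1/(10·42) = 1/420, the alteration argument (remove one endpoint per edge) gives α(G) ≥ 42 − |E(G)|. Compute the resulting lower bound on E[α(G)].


E[|E(G)|] = C(42, 2)·p = 861 · (1/420) = 41/20.
E[α(G)] ≥ n − E[|E(G)|] = 42 − 41/20 = 799/20.
Numerically: ≈ 39.950000.
(This is only a lower bound; the true E[α(G)] may be larger.)

E[α(G)] ≥ 799/20 ≈ 39.950000.


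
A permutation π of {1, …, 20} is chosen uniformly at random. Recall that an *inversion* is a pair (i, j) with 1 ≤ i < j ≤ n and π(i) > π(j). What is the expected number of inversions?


Write X = Σ X_I over the C(20, 2) = 190 pairs i < j, with X_I the indicator of one inversion.
There are 190 indicators.
For each fixed pair i < j, the values π(i) and π(j) are two distinct elements of {1, …, 20} in uniformly random order; by symmetry P[π(i) > π(j)] = 1/2.
By linearity: E[X] = 190 · (1/2) = C(20, 2) · (1/2) = 190/2 = 95 ≈ 95.000000.

E[X] = 95 = 95.000000.


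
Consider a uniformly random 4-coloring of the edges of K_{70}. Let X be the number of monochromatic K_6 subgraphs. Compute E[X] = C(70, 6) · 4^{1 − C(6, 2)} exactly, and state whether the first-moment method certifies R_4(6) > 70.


E[X] = C(70, 6) · 4^{1 − 15} = 131115985 · 4^{−14} = 131115985/268435456.
As a reduced fraction: E[X] = 131115985/268435456 ≈ 0.48845.
Is E[X] < 1? YES.
Since E[X] < 1, there exists a 4-coloring of K_{70} with no monochromatic K_6; hence R_4(6) > 70.

E[X] = 131115985/268435456 ≈ 0.48845; E[X] < 1, so R_4(6) > 70.


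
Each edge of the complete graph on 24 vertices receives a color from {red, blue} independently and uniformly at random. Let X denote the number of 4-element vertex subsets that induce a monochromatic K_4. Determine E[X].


Let X = Σ_S X_S over the C(24, 4) = 10626 subsets S of size 4, where X_S = 1 if the K_4 on S is monochromatic.
For a fixed S, the K_4 on S has C(4, 2) = 6 edges. P[all 6 edges red] = (1/2)^6, and likewise for blue, so P[monochromatic] = 2·(1/2)^6 = 2^{1 − 6} = 1/32.
By linearity: E[X] = C(24, 4) · 2^{1 − 6} = 10626 · 1/32 = 5313/16.
Numerically: E[X] ≈ 332.0625.

E[X] = C(24,4)·2^(1−C(4,2)) = 5313/16 ≈ 332.0625.


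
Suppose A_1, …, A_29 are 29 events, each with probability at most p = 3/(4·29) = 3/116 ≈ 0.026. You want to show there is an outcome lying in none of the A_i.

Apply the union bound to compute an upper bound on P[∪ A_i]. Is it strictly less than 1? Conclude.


Union bound: P[∪_{i=1}^{29} A_i] ≤ Σ_i P[A_i] ≤ 29·p = 29·(3/116) = 3/4.
Numerically: 3/4 ≈ 0.750.
Is 3/4 < 1? YES.
Since P[∪ A_i] ≤ 3/4 < 1, the complement has P[∩ A_i^c] ≥ 1 − 3/4 = 1/4 > 0, so some outcome avoids every A_i.

29·p = 3/4 ≈ 0.750; existence CERTIFIED by the union bound.


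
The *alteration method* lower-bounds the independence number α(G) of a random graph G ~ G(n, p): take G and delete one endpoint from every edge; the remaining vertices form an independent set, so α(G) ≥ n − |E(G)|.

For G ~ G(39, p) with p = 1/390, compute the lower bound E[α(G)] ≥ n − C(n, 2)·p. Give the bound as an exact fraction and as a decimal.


E[|E(G)|] = C(39, 2)·p = 741 · (1/390) = 19/10.
E[α(G)] ≥ n − E[|E(G)|] = 39 − 19/10 = 371/10.
Numerically: ≈ 37.100000.
(This is only a lower bound; the true E[α(G)] may be larger.)

E[α(G)] ≥ 371/10 ≈ 37.100000.


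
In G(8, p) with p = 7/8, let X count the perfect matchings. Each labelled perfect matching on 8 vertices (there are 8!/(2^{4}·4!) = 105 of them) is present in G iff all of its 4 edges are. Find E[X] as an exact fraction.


K_8 has 8!/(2^{4}·4!) = 105 labelled perfect matchings.
For each such perfect matching H, let X_H = 1 if all 4 edges of H are present in G. Then P[X_H = 1] = p^{4} = (7/8)^{4} = 2401/4096.
By linearity of expectation: E[X] = Σ_H E[X_H] = 105 · p^{4} = 105 · 2401/4096 = 252105/4096.
Numerically: E[X] ≈ 61.5.

E[X] = 105 · (7/8)^{4} = 252105/4096 ≈ 61.5.


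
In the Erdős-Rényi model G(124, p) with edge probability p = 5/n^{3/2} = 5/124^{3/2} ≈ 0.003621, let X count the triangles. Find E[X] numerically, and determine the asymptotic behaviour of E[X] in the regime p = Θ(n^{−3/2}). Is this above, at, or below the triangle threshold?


Number of potential triangles: C(124, 3) = 310124.
Each occurs with probability p³ ≈ (0.003621)³ ≈ 4.748019e-08.
By linearity: E[X] = C(124, 3)·p³ ≈ 310124 · 4.748019e-08 ≈ 0.0147.
Since α = 3/2 > 1, p = c/n^{3/2} = o(1/n) is below the triangle threshold p ~ 1/n. Asymptotically E[X] ~ (c³/6)·n^{3(1−α)} = (5³/6)·n^{-1.5} → 0, so by Markov's inequality G has no triangles w.h.p.

E[X] ≈ 0.0147; in regime p = Θ(1/n^{3/2}) E[X] tends to 0 (below the triangle threshold p ~ 1/n).


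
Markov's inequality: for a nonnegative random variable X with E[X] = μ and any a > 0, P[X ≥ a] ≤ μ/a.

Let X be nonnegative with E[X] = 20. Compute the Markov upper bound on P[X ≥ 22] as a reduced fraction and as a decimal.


μ = E[X] = 20, a = 22.
Markov: P[X ≥ 22] ≤ μ/a = (20)/22 = 10/11.
Numerically: ≈ 0.909091.
(Since a = 22 > μ = 20.000000, the bound 10/11 is < 1 and informative.)

P[X ≥ 22] ≤ 10/11 ≈ 0.909091.


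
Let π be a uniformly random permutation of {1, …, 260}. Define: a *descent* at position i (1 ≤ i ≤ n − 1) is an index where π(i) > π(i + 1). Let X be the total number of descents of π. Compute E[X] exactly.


Write X = Σ X_I over i = 1, …, 259, with X_I the indicator of one descent.
There are 259 indicators.
For each fixed i, the pair (π(i), π(i+1)) is a uniformly random ordered pair of distinct values from {1, …, 260}; by symmetry P[π(i) > π(i+1)] = 1/2.
By linearity: E[X] = 259 · (1/2) = (260 − 1) · (1/2) = 259/2 ≈ 129.50000.

E[X] = 259/2 = 129.50000.


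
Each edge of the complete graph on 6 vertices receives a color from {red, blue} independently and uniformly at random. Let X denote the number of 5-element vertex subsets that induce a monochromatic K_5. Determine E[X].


Let X = Σ_S X_S over the C(6, 5) = 6 subsets S of size 5, where X_S = 1 if the K_5 on S is monochromatic.
For a fixed S, the K_5 on S has C(5, 2) = 10 edges. P[all 10 edges red] = (1/2)^10, and likewise for blue, so P[monochromatic] = 2·(1/2)^10 = 2^{1 − 10} = 1/512.
Summing: E[X] = C(6, 5) · 2^{1 − 10} = 6 · 1/512 = 3/256.
Numerically: E[X] ≈ 0.012.

E[X] = C(6,5)·2^(1−C(5,2)) = 3/256 ≈ 0.012.


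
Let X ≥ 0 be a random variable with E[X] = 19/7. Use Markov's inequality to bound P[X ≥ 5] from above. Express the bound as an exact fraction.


μ = E[X] = 19/7, a = 5.
Markov: P[X ≥ 5] ≤ μ/a = (19/7)/5 = 19/35.
Numerically: ≈ 0.54286.
(Since a = 5 > μ = 2.71429, the bound 19/35 is < 1 and informative.)

P[X ≥ 5] ≤ 19/35 ≈ 0.54286.
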